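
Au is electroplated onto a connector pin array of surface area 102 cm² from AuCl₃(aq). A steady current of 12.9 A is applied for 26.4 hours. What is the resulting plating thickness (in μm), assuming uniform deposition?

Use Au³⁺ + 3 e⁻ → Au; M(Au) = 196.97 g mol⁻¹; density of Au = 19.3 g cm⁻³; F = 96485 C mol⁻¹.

Q = I·t = 12.90 × 95040 = 1226000 C; n(e⁻) = 12.71 mol.
n(Au) = n(e⁻)/3 = 4.236 mol, so m = 4.236 × 196.97 = 834.3 g.
Volume = m/ρ = 834.3 / 19.3 = 43.23 cm³.
Thickness = V/A = 43.23 / 102 = 0.424 cm = 4240 μm.

4240 μm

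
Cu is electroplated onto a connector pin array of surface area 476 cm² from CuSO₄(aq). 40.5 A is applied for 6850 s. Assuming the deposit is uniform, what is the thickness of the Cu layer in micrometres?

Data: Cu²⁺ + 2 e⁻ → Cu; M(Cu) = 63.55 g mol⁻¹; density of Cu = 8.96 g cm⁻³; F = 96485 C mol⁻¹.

Q = I·t = 40.50 × 6850.0 = 277400 C; n(e⁻) = 2.875 mol.
n(Cu) = n(e⁻)/2 = 1.438 mol, so m = 1.438 × 63.55 = 91.36 g.
Volume = m/ρ = 91.36 / 8.96 = 10.20 cm³.
Thickness = V/A = 10.20 / 476 = 0.0214 cm = 214 μm.

214 μm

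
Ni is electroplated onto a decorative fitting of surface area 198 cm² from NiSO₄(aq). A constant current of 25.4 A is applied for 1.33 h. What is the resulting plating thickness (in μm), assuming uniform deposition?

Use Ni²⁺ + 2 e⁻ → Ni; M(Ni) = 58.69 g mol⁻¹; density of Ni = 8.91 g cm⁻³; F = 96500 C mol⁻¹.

210 μm

Q = I·t = 25.40 × 4788.0 = 121600 C; n(e⁻) = 1.260 mol.
n(Ni) = n(e⁻)/2 = 0.6301 mol, so m = 0.6301 × 58.69 = 36.98 g.
Volume = m/ρ = 36.98 / 8.91 = 4.151 cm³.
Thickness = V/A = 4.151 / 198 = 0.0210 cm = 210 μm.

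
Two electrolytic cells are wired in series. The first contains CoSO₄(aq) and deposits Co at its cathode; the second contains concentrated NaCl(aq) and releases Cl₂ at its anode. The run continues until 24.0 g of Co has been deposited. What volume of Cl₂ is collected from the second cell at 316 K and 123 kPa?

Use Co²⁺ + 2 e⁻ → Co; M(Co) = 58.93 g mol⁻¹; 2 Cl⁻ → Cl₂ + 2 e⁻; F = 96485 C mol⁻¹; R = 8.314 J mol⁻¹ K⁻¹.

8.70 L

n(Co) = 24.0 / 58.93 = 0.4073 mol, so n(e⁻) = 2 × 0.4073 = 0.8145 mol.
The cells are in series, so the same 0.8145 mol of electrons passes through the second cell.
2 Cl⁻ → Cl₂ + 2 e⁻ — 2 mol e⁻ per mol Cl₂, so n(Cl₂) = 0.8145/2 = 0.4073 mol.
V = nRT/P = (0.4073 × 8.314 × 316) / (123 × 10³) = 0.00870 m³ = 8.70 L.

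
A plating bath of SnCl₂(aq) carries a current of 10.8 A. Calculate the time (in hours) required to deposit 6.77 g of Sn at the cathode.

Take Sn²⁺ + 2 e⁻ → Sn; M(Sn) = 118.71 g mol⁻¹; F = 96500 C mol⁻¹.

0.283 h

n(Sn) = m/M = 6.77 / 118.71 = 0.05703 mol.
Each Sn atom requires 2 electrons, so n(e⁻) = 2 × 0.05703 = 0.1141 mol.
Q = n(e⁻)·F = 0.1141 × 96500 = 11010 C.
t = Q/I = 11010 / 10.80 A = 1019 s = 0.283 h.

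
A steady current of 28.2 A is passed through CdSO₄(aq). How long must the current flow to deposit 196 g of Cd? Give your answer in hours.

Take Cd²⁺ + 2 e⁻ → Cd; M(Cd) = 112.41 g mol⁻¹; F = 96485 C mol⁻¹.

n(Cd) = m/M = 196 / 112.41 = 1.744 mol.
Each Cd atom requires 2 electrons, so n(e⁻) = 2 × 1.744 = 3.487 mol.
Q = n(e⁻)·F = 3.487 × 96485 = 336500 C.
t = Q/I = 336500 / 28.20 A = 11930 s = 3.31 h.

3.31 h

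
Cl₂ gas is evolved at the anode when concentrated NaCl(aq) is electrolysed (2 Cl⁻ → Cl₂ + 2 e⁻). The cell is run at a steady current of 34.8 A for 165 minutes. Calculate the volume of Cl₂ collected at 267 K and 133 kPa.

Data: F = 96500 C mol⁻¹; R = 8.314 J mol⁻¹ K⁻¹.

29.8 L

Q = I·t = 34.80 A × 9900.0 s = 344500 C.
n(e⁻) = Q/F = 344500 / 96500 = 3.570 mol.
2 electrons are transferred per Cl₂ molecule, so n(Cl₂) = 3.570 / 2 = 1.785 mol.
V = nRT/P = (1.785 × 8.314 × 267) / (133 × 10³ Pa) = 0.0298 m³ = 29.8 L.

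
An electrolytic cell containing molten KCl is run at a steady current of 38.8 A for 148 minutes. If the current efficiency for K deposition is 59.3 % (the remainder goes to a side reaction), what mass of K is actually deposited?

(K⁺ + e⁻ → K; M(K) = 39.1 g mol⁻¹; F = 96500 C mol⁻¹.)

82.8 g

Q = I·t = 38.80 × 8880.0 = 344500 C.
n(e⁻) = 344500/96500 = 3.570 mol; theoretically n(K) = 3.570/1 = 3.570 mol, m_theo = 139.6 g.
At 59.3 % efficiency, m_actual = 0.593 × 139.6 = 82.8 g.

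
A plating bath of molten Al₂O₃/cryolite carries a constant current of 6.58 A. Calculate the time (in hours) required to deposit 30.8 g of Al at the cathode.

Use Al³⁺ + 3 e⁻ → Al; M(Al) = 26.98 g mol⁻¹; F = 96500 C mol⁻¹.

n(Al) = m/M = 30.8 / 26.98 = 1.142 mol.
Each Al atom requires 3 electrons, so n(e⁻) = 3 × 1.142 = 3.425 mol.
Q = n(e⁻)·F = 3.425 × 96500 = 330500 C.
t = Q/I = 330500 / 6.580 A = 50230 s = 14.0 h.

14.0 h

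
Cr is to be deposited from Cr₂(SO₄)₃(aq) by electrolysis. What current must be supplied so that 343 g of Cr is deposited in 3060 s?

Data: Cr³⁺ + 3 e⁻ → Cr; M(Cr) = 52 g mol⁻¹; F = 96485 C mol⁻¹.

624 A

n(Cr) = 343 / 52 = 6.596 mol.
n(e⁻) = 3 × 6.596 = 19.79 mol.
Q = n(e⁻)·F = 19.79 × 96485 = 1909000 C.
I = Q/t = 1909000 / 3060.0 s = 624 A.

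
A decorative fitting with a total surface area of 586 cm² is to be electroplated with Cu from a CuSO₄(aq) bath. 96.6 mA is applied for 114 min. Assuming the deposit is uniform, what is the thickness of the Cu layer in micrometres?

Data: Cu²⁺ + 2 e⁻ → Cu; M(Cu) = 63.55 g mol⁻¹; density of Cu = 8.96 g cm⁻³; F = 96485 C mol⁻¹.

0.414 μm

Q = I·t = 0.09660 × 6840.0 = 660.7 C; n(e⁻) = 0.006848 mol.
n(Cu) = n(e⁻)/2 = 0.003424 mol, so m = 0.003424 × 63.55 = 0.2176 g.
Volume = m/ρ = 0.2176 / 8.96 = 0.02429 cm³.
Thickness = V/A = 0.02429 / 586 = 4.14 × 10⁻⁵ cm = 0.414 μm.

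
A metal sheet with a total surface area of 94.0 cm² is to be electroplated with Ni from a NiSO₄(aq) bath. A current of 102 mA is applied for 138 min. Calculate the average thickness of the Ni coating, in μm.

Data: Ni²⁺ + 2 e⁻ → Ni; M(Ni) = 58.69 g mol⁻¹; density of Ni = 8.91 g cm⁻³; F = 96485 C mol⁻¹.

Q = I·t = 0.1020 × 8280.0 = 844.6 C; n(e⁻) = 0.008753 mol.
n(Ni) = n(e⁻)/2 = 0.004377 mol, so m = 0.004377 × 58.69 = 0.2569 g.
Volume = m/ρ = 0.2569 / 8.91 = 0.02883 cm³.
Thickness = V/A = 0.02883 / 94.0 = 3.07 × 10⁻⁴ cm = 3.07 μm.

3.07 μm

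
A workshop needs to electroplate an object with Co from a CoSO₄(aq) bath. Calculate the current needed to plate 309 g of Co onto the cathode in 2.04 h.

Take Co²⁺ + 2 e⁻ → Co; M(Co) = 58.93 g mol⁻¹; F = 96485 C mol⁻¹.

138 A

n(Co) = 309 / 58.93 = 5.244 mol.
n(e⁻) = 2 × 5.244 = 10.49 mol.
Q = n(e⁻)·F = 10.49 × 96485 = 1012000 C.
I = Q/t = 1012000 / 7344.0 s = 138 A.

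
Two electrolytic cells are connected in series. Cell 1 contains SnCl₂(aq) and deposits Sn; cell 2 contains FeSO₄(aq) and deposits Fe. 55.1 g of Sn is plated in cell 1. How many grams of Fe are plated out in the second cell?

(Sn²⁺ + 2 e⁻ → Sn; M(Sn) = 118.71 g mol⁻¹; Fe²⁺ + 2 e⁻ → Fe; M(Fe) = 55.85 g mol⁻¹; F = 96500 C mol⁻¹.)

25.9 g

n(Sn) = 55.1 / 118.71 = 0.4642 mol.
Since Sn²⁺ + 2 e⁻ → Sn, n(e⁻) passed = 2 × 0.4642 = 0.9283 mol.
Cells in series carry the same charge, so the same 0.9283 mol of electrons passes through cell 2.
Fe²⁺ + 2 e⁻ → Fe, so n(Fe) = 0.9283 / 2 = 0.4642 mol.
m(Fe) = 0.4642 × 55.85 = 25.9 g.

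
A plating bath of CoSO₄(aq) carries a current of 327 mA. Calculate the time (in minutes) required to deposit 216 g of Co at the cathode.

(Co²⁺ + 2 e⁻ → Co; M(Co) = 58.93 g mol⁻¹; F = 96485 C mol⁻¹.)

n(Co) = m/M = 216 / 58.93 = 3.665 mol.
Each Co atom requires 2 electrons, so n(e⁻) = 2 × 3.665 = 7.331 mol.
Q = n(e⁻)·F = 7.331 × 96485 = 707300 C.
t = Q/I = 707300 / 0.3270 A = 2163000 s = 36100 min.

36100 min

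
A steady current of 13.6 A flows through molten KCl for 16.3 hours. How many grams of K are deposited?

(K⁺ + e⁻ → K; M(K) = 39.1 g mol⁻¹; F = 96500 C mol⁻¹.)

323 g

Q = I·t = 13.60 A × 58680 s = 798000 C.
n(e⁻) = Q/F = 798000 / 96500 = 8.270 mol.
K⁺ + e⁻ → K, so n(K) = n(e⁻)/1 = 8.270 mol.
m = n·M = 8.270 × 39.1 = 323 g.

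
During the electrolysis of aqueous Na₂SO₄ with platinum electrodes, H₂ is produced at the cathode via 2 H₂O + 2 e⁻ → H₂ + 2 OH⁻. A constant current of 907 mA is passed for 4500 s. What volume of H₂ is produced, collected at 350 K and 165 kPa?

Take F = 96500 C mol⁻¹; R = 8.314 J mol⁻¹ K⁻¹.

Q = I·t = 0.9070 A × 4500.0 s = 4082 C.
n(e⁻) = Q/F = 4082 / 96500 = 0.04230 mol.
2 electrons are transferred per H₂ molecule, so n(H₂) = 0.04230 / 2 = 0.02115 mol.
V = nRT/P = (0.02115 × 8.314 × 350) / (165 × 10³ Pa) = 3.73 × 10⁻⁴ m³ = 0.373 L.

0.373 L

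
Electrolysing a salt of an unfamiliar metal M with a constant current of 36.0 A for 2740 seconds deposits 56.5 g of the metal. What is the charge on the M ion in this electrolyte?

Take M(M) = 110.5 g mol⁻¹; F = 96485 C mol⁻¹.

+2

Q = I·t = 36.00 A × 2740.0 s = 98640 C, so n(e⁻) = 98640/96485 = 1.022 mol.
n(M) deposited = 56.5 / 110.5 = 0.5113 mol.
Electrons per atom = n(e⁻)/n(M) = 1.022 / 0.5113 = 2.00 ≈ 2, so the ion is M²⁺.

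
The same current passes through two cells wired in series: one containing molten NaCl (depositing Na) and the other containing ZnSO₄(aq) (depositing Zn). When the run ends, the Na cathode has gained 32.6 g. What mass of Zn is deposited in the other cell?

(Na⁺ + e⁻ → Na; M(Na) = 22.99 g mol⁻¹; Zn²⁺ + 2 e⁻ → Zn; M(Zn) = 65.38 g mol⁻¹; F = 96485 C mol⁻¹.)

46.4 g

n(Na) = 32.6 / 22.99 = 1.418 mol.
Since Na⁺ + e⁻ → Na, n(e⁻) passed = 1 × 1.418 = 1.418 mol.
Cells in series carry the same charge, so the same 1.418 mol of electrons passes through cell 2.
Zn²⁺ + 2 e⁻ → Zn, so n(Zn) = 1.418 / 2 = 0.7090 mol.
m(Zn) = 0.7090 × 65.38 = 46.4 g.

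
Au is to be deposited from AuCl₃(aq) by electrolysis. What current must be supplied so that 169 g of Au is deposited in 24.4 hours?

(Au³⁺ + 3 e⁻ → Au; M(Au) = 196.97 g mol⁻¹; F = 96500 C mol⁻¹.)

n(Au) = 169 / 196.97 = 0.8580 mol.
n(e⁻) = 3 × 0.8580 = 2.574 mol.
Q = n(e⁻)·F = 2.574 × 96500 = 248400 C.
I = Q/t = 248400 / 87840 s = 2.83 A.

2.83 A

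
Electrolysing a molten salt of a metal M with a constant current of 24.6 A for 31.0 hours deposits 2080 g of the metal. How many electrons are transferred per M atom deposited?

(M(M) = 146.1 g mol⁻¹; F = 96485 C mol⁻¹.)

2

Q = I·t = 24.60 A × 111600 s = 2745000 C, so n(e⁻) = 2745000/96485 = 28.45 mol.
n(M) deposited = 2080 / 146.1 = 14.24 mol.
Electrons per atom = n(e⁻)/n(M) = 28.45 / 14.24 = 2.00 ≈ 2, so the ion is M²⁺.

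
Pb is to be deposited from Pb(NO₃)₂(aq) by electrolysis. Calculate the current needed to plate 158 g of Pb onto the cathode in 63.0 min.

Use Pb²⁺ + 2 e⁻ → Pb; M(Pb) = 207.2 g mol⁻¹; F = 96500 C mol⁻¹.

38.9 A

n(Pb) = 158 / 207.2 = 0.7625 mol.
n(e⁻) = 2 × 0.7625 = 1.525 mol.
Q = n(e⁻)·F = 1.525 × 96500 = 147200 C.
I = Q/t = 147200 / 3780.0 s = 38.9 A.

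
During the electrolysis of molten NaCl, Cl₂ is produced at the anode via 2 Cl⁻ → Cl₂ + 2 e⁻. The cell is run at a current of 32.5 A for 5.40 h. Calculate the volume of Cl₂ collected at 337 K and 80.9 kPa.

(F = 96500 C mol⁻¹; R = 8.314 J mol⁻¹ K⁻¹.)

Q = I·t = 32.50 A × 19440 s = 631800 C.
n(e⁻) = Q/F = 631800 / 96500 = 6.547 mol.
2 electrons are transferred per Cl₂ molecule, so n(Cl₂) = 6.547 / 2 = 3.274 mol.
V = nRT/P = (3.274 × 8.314 × 337) / (80.9 × 10³ Pa) = 0.113 m³ = 113 L.

113 L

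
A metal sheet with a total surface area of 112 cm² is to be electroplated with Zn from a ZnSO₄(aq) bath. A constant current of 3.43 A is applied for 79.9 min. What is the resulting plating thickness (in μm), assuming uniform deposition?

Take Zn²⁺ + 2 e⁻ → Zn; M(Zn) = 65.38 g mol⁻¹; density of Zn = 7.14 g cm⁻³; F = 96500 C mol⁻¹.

69.7 μm

Q = I·t = 3.430 × 4794.0 = 16440 C; n(e⁻) = 0.1704 mol.
n(Zn) = n(e⁻)/2 = 0.08520 mol, so m = 0.08520 × 65.38 = 5.570 g.
Volume = m/ρ = 5.570 / 7.14 = 0.7802 cm³.
Thickness = V/A = 0.7802 / 112 = 0.00697 cm = 69.7 μm.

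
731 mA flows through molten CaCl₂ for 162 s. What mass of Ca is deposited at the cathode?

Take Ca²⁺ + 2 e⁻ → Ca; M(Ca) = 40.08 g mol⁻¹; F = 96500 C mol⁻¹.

Q = I·t = 0.7310 A × 162.00 s = 118.4 C.
n(e⁻) = Q/F = 118.4 / 96500 = 0.001227 mol.
Ca²⁺ + 2 e⁻ → Ca, so n(Ca) = n(e⁻)/2 = 0.0006136 mol.
m = n·M = 0.0006136 × 40.08 = 0.0246 g.

0.0246 g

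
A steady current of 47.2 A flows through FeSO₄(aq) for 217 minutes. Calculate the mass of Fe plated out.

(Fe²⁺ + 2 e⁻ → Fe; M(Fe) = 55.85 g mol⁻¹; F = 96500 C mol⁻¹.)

178 g

Q = I·t = 47.20 A × 13020 s = 614500 C.
n(e⁻) = Q/F = 614500 / 96500 = 6.368 mol.
Fe²⁺ + 2 e⁻ → Fe, so n(Fe) = n(e⁻)/2 = 3.184 mol.
m = n·M = 3.184 × 55.85 = 178 g.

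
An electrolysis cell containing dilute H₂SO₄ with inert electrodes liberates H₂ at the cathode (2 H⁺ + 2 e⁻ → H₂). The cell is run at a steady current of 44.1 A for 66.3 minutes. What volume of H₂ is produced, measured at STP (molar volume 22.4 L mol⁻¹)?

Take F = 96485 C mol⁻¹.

Q = I·t = 44.10 A × 3978.0 s = 175400 C.
n(e⁻) = Q/F = 175400 / 96485 = 1.818 mol.
2 electrons are transferred per H₂ molecule, so n(H₂) = 1.818 / 2 = 0.9091 mol.
V = n × V_m = 0.9091 × 22.4 = 20.4 L.

20.4 L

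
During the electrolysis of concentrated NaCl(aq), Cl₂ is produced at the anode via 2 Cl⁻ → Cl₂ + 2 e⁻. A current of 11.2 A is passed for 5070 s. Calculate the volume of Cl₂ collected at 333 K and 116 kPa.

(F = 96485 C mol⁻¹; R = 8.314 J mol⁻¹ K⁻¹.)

Q = I·t = 11.20 A × 5070.0 s = 56780 C.
n(e⁻) = Q/F = 56780 / 96485 = 0.5885 mol.
2 electrons are transferred per Cl₂ molecule, so n(Cl₂) = 0.5885 / 2 = 0.2943 mol.
V = nRT/P = (0.2943 × 8.314 × 333) / (116 × 10³ Pa) = 0.00702 m³ = 7.02 L.

7.02 L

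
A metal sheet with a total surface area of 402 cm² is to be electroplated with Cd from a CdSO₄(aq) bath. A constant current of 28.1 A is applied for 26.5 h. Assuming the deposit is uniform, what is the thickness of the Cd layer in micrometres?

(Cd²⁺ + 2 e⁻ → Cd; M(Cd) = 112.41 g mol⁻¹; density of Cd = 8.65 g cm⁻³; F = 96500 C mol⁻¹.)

Q = I·t = 28.10 × 95400 = 2681000 C; n(e⁻) = 27.78 mol.
n(Cd) = n(e⁻)/2 = 13.89 mol, so m = 13.89 × 112.41 = 1561 g.
Volume = m/ρ = 1561 / 8.65 = 180.5 cm³.
Thickness = V/A = 180.5 / 402 = 0.449 cm = 4490 μm.

4490 μm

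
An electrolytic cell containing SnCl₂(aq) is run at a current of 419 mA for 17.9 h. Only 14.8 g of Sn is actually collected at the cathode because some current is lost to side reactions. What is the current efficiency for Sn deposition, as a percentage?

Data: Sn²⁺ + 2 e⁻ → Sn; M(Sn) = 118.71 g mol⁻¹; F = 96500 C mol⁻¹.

Q = I·t = 0.4190 × 64440 = 27000 C; n(e⁻) = 27000/96500 = 0.2798 mol.
Theoretical n(Sn) = n(e⁻)/2 = 0.1399 mol, i.e. m_theo = 0.1399 × 118.71 = 16.61 g.
Efficiency = m_actual / m_theo = 14.8 / 16.61 = 89.1 %.

89.1 %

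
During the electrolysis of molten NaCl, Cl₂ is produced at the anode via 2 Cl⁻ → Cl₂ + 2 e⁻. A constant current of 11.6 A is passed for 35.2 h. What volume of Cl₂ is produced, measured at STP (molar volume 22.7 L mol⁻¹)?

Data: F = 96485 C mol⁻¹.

173 L

Q = I·t = 11.60 A × 126720 s = 1470000 C.
n(e⁻) = Q/F = 1470000 / 96485 = 15.24 mol.
2 electrons are transferred per Cl₂ molecule, so n(Cl₂) = 15.24 / 2 = 7.618 mol.
V = n × V_m = 7.618 × 22.7 = 173 L.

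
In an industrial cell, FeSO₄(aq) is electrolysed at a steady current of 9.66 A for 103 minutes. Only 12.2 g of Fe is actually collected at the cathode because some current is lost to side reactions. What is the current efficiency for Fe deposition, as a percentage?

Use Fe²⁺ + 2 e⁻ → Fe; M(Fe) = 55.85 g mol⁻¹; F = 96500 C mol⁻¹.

Q = I·t = 9.660 × 6180.0 = 59700 C; n(e⁻) = 59700/96500 = 0.6186 mol.
Theoretical n(Fe) = n(e⁻)/2 = 0.3093 mol, i.e. m_theo = 0.3093 × 55.85 = 17.28 g.
Efficiency = m_actual / m_theo = 12.2 / 17.28 = 70.6 %.

70.6 %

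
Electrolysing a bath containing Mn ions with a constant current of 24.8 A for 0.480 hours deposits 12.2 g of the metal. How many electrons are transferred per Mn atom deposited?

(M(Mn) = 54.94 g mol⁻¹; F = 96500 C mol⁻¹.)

Q = I·t = 24.80 A × 1728.0 s = 42850 C, so n(e⁻) = 42850/96500 = 0.4441 mol.
n(Mn) deposited = 12.2 / 54.94 = 0.2221 mol.
Electrons per atom = n(e⁻)/n(Mn) = 0.4441 / 0.2221 = 2.00 ≈ 2, so the ion is Mn²⁺.

2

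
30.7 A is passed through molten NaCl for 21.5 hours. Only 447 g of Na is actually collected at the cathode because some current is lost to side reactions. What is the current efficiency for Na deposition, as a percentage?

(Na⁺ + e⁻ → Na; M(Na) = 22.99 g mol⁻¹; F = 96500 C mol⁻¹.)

79.0 %

Q = I·t = 30.70 × 77400 = 2376000 C; n(e⁻) = 2376000/96500 = 24.62 mol.
Theoretical n(Na) = n(e⁻)/1 = 24.62 mol, i.e. m_theo = 24.62 × 22.99 = 566.1 g.
Efficiency = m_actual / m_theo = 447 / 566.1 = 79.0 %.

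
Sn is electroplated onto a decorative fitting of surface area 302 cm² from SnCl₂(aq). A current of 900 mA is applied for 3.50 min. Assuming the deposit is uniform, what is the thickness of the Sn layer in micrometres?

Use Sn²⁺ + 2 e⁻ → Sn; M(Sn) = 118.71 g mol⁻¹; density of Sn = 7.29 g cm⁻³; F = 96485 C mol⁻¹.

0.528 μm

Q = I·t = 0.9000 × 210.00 = 189.0 C; n(e⁻) = 0.001959 mol.
n(Sn) = n(e⁻)/2 = 0.0009794 mol, so m = 0.0009794 × 118.71 = 0.1163 g.
Volume = m/ρ = 0.1163 / 7.29 = 0.01595 cm³.
Thickness = V/A = 0.01595 / 302 = 5.28 × 10⁻⁵ cm = 0.528 μm.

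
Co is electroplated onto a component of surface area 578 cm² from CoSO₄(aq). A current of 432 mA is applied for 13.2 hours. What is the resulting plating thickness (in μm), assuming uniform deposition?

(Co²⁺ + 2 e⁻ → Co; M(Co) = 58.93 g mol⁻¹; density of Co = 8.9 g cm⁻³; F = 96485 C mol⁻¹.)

Q = I·t = 0.4320 × 47520 = 20530 C; n(e⁻) = 0.2128 mol.
n(Co) = n(e⁻)/2 = 0.1064 mol, so m = 0.1064 × 58.93 = 6.269 g.
Volume = m/ρ = 6.269 / 8.9 = 0.7044 cm³.
Thickness = V/A = 0.7044 / 578 = 0.00122 cm = 12.2 μm.

12.2 μm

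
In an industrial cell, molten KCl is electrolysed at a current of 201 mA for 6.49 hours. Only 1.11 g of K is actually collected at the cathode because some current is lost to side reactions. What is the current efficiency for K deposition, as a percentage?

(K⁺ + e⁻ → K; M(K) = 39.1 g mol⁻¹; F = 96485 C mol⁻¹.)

Q = I·t = 0.2010 × 23364 = 4696 C; n(e⁻) = 4696/96485 = 0.04867 mol.
Theoretical n(K) = n(e⁻)/1 = 0.04867 mol, i.e. m_theo = 0.04867 × 39.1 = 1.903 g.
Efficiency = m_actual / m_theo = 1.11 / 1.903 = 58.3 %.

58.3 %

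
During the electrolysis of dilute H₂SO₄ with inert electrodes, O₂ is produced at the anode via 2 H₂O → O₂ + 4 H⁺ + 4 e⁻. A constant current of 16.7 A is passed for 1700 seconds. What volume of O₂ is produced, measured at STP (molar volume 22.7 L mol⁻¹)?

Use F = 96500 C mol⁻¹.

1.67 L

Q = I·t = 16.70 A × 1700.0 s = 28390 C.
n(e⁻) = Q/F = 28390 / 96500 = 0.2942 mol.
4 electrons are transferred per O₂ molecule, so n(O₂) = 0.2942 / 4 = 0.07355 mol.
V = n × V_m = 0.07355 × 22.7 = 1.67 L.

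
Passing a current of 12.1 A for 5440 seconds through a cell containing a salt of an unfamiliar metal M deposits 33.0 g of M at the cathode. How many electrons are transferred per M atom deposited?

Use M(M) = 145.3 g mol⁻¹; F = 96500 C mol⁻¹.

Q = I·t = 12.10 A × 5440.0 s = 65820 C, so n(e⁻) = 65820/96500 = 0.6821 mol.
n(M) deposited = 33.0 / 145.3 = 0.2271 mol.
Electrons per atom = n(e⁻)/n(M) = 0.6821 / 0.2271 = 3.00 ≈ 3, so the ion is M³⁺.

3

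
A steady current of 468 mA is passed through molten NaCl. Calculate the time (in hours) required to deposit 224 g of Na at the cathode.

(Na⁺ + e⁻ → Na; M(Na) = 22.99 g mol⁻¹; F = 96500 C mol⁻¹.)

n(Na) = m/M = 224 / 22.99 = 9.743 mol.
Each Na atom requires 1 electron, so n(e⁻) = 1 × 9.743 = 9.743 mol.
Q = n(e⁻)·F = 9.743 × 96500 = 940200 C.
t = Q/I = 940200 / 0.4680 A = 2009000 s = 558 h.

558 h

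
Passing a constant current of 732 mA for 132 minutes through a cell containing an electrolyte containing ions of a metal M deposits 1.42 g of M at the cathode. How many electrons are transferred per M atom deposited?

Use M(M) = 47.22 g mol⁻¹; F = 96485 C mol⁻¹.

2

Q = I·t = 0.7320 A × 7920.0 s = 5797 C, so n(e⁻) = 5797/96485 = 0.06009 mol.
n(M) deposited = 1.42 / 47.22 = 0.03007 mol.
Electrons per atom = n(e⁻)/n(M) = 0.06009 / 0.03007 = 2.00 ≈ 2, so the ion is M²⁺.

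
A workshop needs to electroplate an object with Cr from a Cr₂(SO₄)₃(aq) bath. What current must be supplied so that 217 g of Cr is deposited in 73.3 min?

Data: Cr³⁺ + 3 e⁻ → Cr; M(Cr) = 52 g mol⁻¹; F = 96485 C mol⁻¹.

n(Cr) = 217 / 52 = 4.173 mol.
n(e⁻) = 3 × 4.173 = 12.52 mol.
Q = n(e⁻)·F = 12.52 × 96485 = 1208000 C.
I = Q/t = 1208000 / 4398.0 s = 275 A.

275 A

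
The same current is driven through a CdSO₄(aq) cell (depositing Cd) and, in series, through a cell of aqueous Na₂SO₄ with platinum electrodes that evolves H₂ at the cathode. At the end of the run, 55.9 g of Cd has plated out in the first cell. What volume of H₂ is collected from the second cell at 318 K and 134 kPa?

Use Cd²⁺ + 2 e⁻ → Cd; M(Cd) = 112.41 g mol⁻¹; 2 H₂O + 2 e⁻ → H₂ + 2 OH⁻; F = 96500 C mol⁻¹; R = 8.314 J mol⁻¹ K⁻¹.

n(Cd) = 55.9 / 112.41 = 0.4973 mol, so n(e⁻) = 2 × 0.4973 = 0.9946 mol.
The cells are in series, so the same 0.9946 mol of electrons passes through the second cell.
2 H₂O + 2 e⁻ → H₂ + 2 OH⁻ — 2 mol e⁻ per mol H₂, so n(H₂) = 0.9946/2 = 0.4973 mol.
V = nRT/P = (0.4973 × 8.314 × 318) / (134 × 10³) = 0.00981 m³ = 9.81 L.

9.81 L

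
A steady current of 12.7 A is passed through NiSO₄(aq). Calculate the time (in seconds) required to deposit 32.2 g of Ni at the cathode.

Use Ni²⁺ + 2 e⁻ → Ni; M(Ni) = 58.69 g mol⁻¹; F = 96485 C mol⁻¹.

n(Ni) = m/M = 32.2 / 58.69 = 0.5486 mol.
Each Ni atom requires 2 electrons, so n(e⁻) = 2 × 0.5486 = 1.097 mol.
Q = n(e⁻)·F = 1.097 × 96485 = 105900 C.
t = Q/I = 105900 / 12.70 A = 8336 s.

8340 s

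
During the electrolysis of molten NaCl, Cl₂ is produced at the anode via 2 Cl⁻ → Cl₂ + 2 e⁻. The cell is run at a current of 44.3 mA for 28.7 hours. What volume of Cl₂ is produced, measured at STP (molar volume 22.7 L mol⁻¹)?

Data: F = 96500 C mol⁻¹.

0.538 L

Q = I·t = 0.04430 A × 103320 s = 4577 C.
n(e⁻) = Q/F = 4577 / 96500 = 0.04743 mol.
2 electrons are transferred per Cl₂ molecule, so n(Cl₂) = 0.04743 / 2 = 0.02372 mol.
V = n × V_m = 0.02372 × 22.7 = 0.538 L.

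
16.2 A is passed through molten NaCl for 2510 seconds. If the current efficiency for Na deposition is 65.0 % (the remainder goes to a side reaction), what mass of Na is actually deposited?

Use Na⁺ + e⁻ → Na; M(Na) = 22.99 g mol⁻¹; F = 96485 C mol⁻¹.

6.30 g

Q = I·t = 16.20 × 2510.0 = 40660 C.
n(e⁻) = 40660/96485 = 0.4214 mol; theoretically n(Na) = 0.4214/1 = 0.4214 mol, m_theo = 9.689 g.
At 65.0 % efficiency, m_actual = 0.650 × 9.689 = 6.30 g.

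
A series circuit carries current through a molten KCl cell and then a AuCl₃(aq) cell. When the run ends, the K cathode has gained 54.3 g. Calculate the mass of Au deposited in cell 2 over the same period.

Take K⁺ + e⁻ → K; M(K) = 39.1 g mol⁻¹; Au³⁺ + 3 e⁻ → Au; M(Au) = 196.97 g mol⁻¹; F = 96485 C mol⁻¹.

n(K) = 54.3 / 39.1 = 1.389 mol.
Since K⁺ + e⁻ → K, n(e⁻) passed = 1 × 1.389 = 1.389 mol.
Cells in series carry the same charge, so the same 1.389 mol of electrons passes through cell 2.
Au³⁺ + 3 e⁻ → Au, so n(Au) = 1.389 / 3 = 0.4629 mol.
m(Au) = 0.4629 × 196.97 = 91.2 g.

91.2 g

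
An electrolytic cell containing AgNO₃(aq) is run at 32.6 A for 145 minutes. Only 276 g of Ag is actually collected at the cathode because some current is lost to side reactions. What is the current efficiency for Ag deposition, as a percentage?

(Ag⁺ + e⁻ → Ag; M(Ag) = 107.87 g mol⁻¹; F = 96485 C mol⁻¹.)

87.0 %

Q = I·t = 32.60 × 8700.0 = 283600 C; n(e⁻) = 283600/96485 = 2.940 mol.
Theoretical n(Ag) = n(e⁻)/1 = 2.940 mol, i.e. m_theo = 2.940 × 107.87 = 317.1 g.
Efficiency = m_actual / m_theo = 276 / 317.1 = 87.0 %.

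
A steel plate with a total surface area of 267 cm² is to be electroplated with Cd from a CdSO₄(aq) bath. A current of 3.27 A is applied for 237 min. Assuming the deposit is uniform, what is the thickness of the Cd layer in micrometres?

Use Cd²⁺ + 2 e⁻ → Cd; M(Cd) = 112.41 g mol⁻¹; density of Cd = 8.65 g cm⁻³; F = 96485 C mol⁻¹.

Q = I·t = 3.270 × 14220 = 46500 C; n(e⁻) = 0.4819 mol.
n(Cd) = n(e⁻)/2 = 0.2410 mol, so m = 0.2410 × 112.41 = 27.09 g.
Volume = m/ρ = 27.09 / 8.65 = 3.131 cm³.
Thickness = V/A = 3.131 / 267 = 0.0117 cm = 117 μm.

117 μm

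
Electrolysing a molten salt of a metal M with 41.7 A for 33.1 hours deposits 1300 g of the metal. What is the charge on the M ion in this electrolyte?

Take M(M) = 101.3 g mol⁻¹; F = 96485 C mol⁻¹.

+4

Q = I·t = 41.70 A × 119160 s = 4969000 C, so n(e⁻) = 4969000/96485 = 51.50 mol.
n(M) deposited = 1300 / 101.3 = 12.83 mol.
Electrons per atom = n(e⁻)/n(M) = 51.50 / 12.83 = 4.01 ≈ 4, so the ion is M⁴⁺.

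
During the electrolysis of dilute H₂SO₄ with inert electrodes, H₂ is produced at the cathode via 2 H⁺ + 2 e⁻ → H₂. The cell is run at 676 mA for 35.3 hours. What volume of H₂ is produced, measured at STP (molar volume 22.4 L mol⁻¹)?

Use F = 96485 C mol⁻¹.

Q = I·t = 0.6760 A × 127080 s = 85910 C.
n(e⁻) = Q/F = 85910 / 96485 = 0.8904 mol.
2 electrons are transferred per H₂ molecule, so n(H₂) = 0.8904 / 2 = 0.4452 mol.
V = n × V_m = 0.4452 × 22.4 = 9.97 L.

9.97 L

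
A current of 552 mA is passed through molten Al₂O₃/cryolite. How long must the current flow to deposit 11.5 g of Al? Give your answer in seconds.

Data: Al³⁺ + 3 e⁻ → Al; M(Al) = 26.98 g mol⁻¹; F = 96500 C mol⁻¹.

2.24 × 10⁵ s

n(Al) = m/M = 11.5 / 26.98 = 0.4262 mol.
Each Al atom requires 3 electrons, so n(e⁻) = 3 × 0.4262 = 1.279 mol.
Q = n(e⁻)·F = 1.279 × 96500 = 123400 C.
t = Q/I = 123400 / 0.5520 A = 223500 s.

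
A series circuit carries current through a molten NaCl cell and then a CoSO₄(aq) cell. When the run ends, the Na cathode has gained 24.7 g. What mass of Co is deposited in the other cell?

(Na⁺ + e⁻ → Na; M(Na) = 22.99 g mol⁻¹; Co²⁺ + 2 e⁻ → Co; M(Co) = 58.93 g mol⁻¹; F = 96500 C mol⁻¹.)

n(Na) = 24.7 / 22.99 = 1.074 mol.
Since Na⁺ + e⁻ → Na, n(e⁻) passed = 1 × 1.074 = 1.074 mol.
Cells in series carry the same charge, so the same 1.074 mol of electrons passes through cell 2.
Co²⁺ + 2 e⁻ → Co, so n(Co) = 1.074 / 2 = 0.5372 mol.
m(Co) = 0.5372 × 58.93 = 31.7 g.

31.7 g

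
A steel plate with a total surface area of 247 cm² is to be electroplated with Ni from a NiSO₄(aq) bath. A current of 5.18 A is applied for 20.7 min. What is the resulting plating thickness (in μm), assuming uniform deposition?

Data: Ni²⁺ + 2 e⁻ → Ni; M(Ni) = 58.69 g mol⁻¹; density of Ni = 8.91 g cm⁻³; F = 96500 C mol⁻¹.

Q = I·t = 5.180 × 1242.0 = 6434 C; n(e⁻) = 0.06667 mol.
n(Ni) = n(e⁻)/2 = 0.03333 mol, so m = 0.03333 × 58.69 = 1.956 g.
Volume = m/ρ = 1.956 / 8.91 = 0.2196 cm³.
Thickness = V/A = 0.2196 / 247 = 8.89 × 10⁻⁴ cm = 8.89 μm.

8.89 μm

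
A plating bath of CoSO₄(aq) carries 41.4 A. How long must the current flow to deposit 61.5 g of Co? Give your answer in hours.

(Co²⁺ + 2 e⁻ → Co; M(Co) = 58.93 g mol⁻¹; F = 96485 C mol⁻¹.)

n(Co) = m/M = 61.5 / 58.93 = 1.044 mol.
Each Co atom requires 2 electrons, so n(e⁻) = 2 × 1.044 = 2.087 mol.
Q = n(e⁻)·F = 2.087 × 96485 = 201400 C.
t = Q/I = 201400 / 41.40 A = 4864 s = 1.35 h.

1.35 h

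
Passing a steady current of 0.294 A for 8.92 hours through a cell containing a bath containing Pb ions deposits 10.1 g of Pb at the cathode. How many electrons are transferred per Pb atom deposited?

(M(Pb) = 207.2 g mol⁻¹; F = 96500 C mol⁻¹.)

2

Q = I·t = 0.2940 A × 32112 s = 9441 C, so n(e⁻) = 9441/96500 = 0.09783 mol.
n(Pb) deposited = 10.1 / 207.2 = 0.04875 mol.
Electrons per atom = n(e⁻)/n(Pb) = 0.09783 / 0.04875 = 2.01 ≈ 2, so the ion is Pb²⁺.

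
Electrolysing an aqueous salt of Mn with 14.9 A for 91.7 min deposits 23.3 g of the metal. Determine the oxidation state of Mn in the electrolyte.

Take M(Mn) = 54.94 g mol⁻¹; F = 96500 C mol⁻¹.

+2

Q = I·t = 14.90 A × 5502.0 s = 81980 C, so n(e⁻) = 81980/96500 = 0.8495 mol.
n(Mn) deposited = 23.3 / 54.94 = 0.4241 mol.
Electrons per atom = n(e⁻)/n(Mn) = 0.8495 / 0.4241 = 2.00 ≈ 2, so the ion is Mn²⁺.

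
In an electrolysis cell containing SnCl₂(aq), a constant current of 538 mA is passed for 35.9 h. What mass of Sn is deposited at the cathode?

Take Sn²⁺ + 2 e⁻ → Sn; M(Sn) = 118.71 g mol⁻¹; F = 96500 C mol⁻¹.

42.8 g

Q = I·t = 0.5380 A × 129240 s = 69530 C.
n(e⁻) = Q/F = 69530 / 96500 = 0.7205 mol.
Sn²⁺ + 2 e⁻ → Sn, so n(Sn) = n(e⁻)/2 = 0.3603 mol.
m = n·M = 0.3603 × 118.71 = 42.8 g.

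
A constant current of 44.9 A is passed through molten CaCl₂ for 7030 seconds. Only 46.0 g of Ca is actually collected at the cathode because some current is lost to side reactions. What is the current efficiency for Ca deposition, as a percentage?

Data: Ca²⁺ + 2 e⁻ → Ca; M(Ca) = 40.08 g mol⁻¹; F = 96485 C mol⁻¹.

70.2 %

Q = I·t = 44.90 × 7030.0 = 315600 C; n(e⁻) = 315600/96485 = 3.271 mol.
Theoretical n(Ca) = n(e⁻)/2 = 1.636 mol, i.e. m_theo = 1.636 × 40.08 = 65.56 g.
Efficiency = m_actual / m_theo = 46.0 / 65.56 = 70.2 %.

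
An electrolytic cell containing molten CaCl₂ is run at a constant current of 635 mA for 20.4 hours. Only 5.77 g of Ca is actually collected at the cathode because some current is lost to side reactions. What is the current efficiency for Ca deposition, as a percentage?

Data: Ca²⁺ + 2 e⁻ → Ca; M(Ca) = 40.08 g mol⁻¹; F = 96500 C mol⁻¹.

Q = I·t = 0.6350 × 73440 = 46630 C; n(e⁻) = 46630/96500 = 0.4833 mol.
Theoretical n(Ca) = n(e⁻)/2 = 0.2416 mol, i.e. m_theo = 0.2416 × 40.08 = 9.684 g.
Efficiency = m_actual / m_theo = 5.77 / 9.684 = 59.6 %.

59.6 %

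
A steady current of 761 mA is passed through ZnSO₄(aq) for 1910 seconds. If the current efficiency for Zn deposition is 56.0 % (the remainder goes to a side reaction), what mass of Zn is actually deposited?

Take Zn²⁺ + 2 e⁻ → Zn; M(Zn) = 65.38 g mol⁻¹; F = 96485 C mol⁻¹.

0.276 g

Q = I·t = 0.7610 × 1910.0 = 1454 C.
n(e⁻) = 1454/96485 = 0.01506 mol; theoretically n(Zn) = 0.01506/2 = 0.007532 mol, m_theo = 0.4925 g.
At 56.0 % efficiency, m_actual = 0.560 × 0.4925 = 0.276 g.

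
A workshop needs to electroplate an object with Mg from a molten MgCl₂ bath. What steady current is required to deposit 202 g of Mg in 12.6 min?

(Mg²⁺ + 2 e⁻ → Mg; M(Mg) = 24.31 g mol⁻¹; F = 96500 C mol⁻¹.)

2120 A

n(Mg) = 202 / 24.31 = 8.309 mol.
n(e⁻) = 2 × 8.309 = 16.62 mol.
Q = n(e⁻)·F = 16.62 × 96500 = 1604000 C.
I = Q/t = 1604000 / 756.00 s = 2120 A.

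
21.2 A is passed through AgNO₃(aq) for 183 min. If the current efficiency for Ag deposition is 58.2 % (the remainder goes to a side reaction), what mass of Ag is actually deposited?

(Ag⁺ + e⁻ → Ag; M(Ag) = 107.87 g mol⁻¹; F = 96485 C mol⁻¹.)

Q = I·t = 21.20 × 10980 = 232800 C.
n(e⁻) = 232800/96485 = 2.413 mol; theoretically n(Ag) = 2.413/1 = 2.413 mol, m_theo = 260.2 g.
At 58.2 % efficiency, m_actual = 0.582 × 260.2 = 151 g.

151 g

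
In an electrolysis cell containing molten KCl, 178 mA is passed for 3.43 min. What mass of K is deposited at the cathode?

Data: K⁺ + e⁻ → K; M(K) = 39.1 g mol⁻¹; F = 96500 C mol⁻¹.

Q = I·t = 0.1780 A × 205.80 s = 36.63 C.
n(e⁻) = Q/F = 36.63 / 96500 = 0.0003796 mol.
K⁺ + e⁻ → K, so n(K) = n(e⁻)/1 = 0.0003796 mol.
m = n·M = 0.0003796 × 39.1 = 0.0148 g.

0.0148 g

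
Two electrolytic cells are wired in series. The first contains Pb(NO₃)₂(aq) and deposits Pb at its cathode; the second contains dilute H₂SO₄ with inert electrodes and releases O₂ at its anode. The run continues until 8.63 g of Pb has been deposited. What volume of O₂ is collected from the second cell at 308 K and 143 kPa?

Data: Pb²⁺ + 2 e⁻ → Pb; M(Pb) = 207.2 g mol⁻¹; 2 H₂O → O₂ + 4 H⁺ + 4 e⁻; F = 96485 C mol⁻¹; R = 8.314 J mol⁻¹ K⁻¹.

n(Pb) = 8.63 / 207.2 = 0.04165 mol, so n(e⁻) = 2 × 0.04165 = 0.08330 mol.
The cells are in series, so the same 0.08330 mol of electrons passes through the second cell.
2 H₂O → O₂ + 4 H⁺ + 4 e⁻ — 4 mol e⁻ per mol O₂, so n(O₂) = 0.08330/4 = 0.02083 mol.
V = nRT/P = (0.02083 × 8.314 × 308) / (143 × 10³) = 3.73 × 10⁻⁴ m³ = 0.373 L.

0.373 L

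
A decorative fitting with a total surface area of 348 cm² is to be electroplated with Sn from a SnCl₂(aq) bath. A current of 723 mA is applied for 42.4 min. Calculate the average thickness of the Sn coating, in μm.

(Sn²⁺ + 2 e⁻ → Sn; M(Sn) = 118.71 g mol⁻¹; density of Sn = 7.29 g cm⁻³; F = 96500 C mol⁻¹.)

Q = I·t = 0.7230 × 2544.0 = 1839 C; n(e⁻) = 0.01906 mol.
n(Sn) = n(e⁻)/2 = 0.009530 mol, so m = 0.009530 × 118.71 = 1.131 g.
Volume = m/ρ = 1.131 / 7.29 = 0.1552 cm³.
Thickness = V/A = 0.1552 / 348 = 4.46 × 10⁻⁴ cm = 4.46 μm.

4.46 μm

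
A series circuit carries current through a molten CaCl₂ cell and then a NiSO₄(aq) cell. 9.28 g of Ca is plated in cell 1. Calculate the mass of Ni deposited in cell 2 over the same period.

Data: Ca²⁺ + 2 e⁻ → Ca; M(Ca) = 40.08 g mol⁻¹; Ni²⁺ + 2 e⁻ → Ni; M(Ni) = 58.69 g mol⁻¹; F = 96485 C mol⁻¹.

13.6 g

n(Ca) = 9.28 / 40.08 = 0.2315 mol.
Since Ca²⁺ + 2 e⁻ → Ca, n(e⁻) passed = 2 × 0.2315 = 0.4631 mol.
Cells in series carry the same charge, so the same 0.4631 mol of electrons passes through cell 2.
Ni²⁺ + 2 e⁻ → Ni, so n(Ni) = 0.4631 / 2 = 0.2315 mol.
m(Ni) = 0.2315 × 58.69 = 13.6 g.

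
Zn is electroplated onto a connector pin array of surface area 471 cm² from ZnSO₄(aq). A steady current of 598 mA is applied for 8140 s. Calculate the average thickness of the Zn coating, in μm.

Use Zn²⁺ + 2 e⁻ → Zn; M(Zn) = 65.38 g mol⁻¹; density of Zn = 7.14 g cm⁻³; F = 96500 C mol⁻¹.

4.90 μm

Q = I·t = 0.5980 × 8140.0 = 4868 C; n(e⁻) = 0.05044 mol.
n(Zn) = n(e⁻)/2 = 0.02522 mol, so m = 0.02522 × 65.38 = 1.649 g.
Volume = m/ρ = 1.649 / 7.14 = 0.2309 cm³.
Thickness = V/A = 0.2309 / 471 = 4.90 × 10⁻⁴ cm = 4.90 μm.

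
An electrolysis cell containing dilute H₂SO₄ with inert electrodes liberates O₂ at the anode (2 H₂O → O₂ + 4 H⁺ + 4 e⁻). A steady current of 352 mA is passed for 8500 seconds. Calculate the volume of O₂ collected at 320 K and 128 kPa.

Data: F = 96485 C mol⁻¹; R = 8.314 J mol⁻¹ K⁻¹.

0.161 L

Q = I·t = 0.3520 A × 8500.0 s = 2992 C.
n(e⁻) = Q/F = 2992 / 96485 = 0.03101 mol.
4 electrons are transferred per O₂ molecule, so n(O₂) = 0.03101 / 4 = 0.007753 mol.
V = nRT/P = (0.007753 × 8.314 × 320) / (128 × 10³ Pa) = 1.61 × 10⁻⁴ m³ = 0.161 L.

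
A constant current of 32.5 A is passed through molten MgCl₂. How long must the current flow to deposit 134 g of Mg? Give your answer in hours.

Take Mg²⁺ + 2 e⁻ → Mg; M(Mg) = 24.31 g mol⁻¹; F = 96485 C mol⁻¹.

9.09 h

n(Mg) = m/M = 134 / 24.31 = 5.512 mol.
Each Mg atom requires 2 electrons, so n(e⁻) = 2 × 5.512 = 11.02 mol.
Q = n(e⁻)·F = 11.02 × 96485 = 1064000 C.
t = Q/I = 1064000 / 32.50 A = 32730 s = 9.09 h.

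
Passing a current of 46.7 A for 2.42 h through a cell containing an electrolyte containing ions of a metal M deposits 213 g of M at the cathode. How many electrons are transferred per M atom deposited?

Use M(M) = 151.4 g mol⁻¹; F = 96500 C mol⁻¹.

Q = I·t = 46.70 A × 8712.0 s = 406900 C, so n(e⁻) = 406900/96500 = 4.216 mol.
n(M) deposited = 213 / 151.4 = 1.407 mol.
Electrons per atom = n(e⁻)/n(M) = 4.216 / 1.407 = 3.00 ≈ 3, so the ion is M³⁺.

3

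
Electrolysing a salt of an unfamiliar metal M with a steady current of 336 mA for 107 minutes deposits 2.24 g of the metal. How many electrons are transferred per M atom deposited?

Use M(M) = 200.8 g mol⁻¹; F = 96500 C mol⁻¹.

2

Q = I·t = 0.3360 A × 6420.0 s = 2157 C, so n(e⁻) = 2157/96500 = 0.02235 mol.
n(M) deposited = 2.24 / 200.8 = 0.01116 mol.
Electrons per atom = n(e⁻)/n(M) = 0.02235 / 0.01116 = 2.00 ≈ 2, so the ion is M²⁺.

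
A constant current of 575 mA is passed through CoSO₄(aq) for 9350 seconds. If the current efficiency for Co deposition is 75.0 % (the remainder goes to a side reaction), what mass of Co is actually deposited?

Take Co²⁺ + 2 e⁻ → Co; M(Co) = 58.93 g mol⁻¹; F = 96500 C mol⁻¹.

1.23 g

Q = I·t = 0.5750 × 9350.0 = 5376 C.
n(e⁻) = 5376/96500 = 0.05571 mol; theoretically n(Co) = 0.05571/2 = 0.02786 mol, m_theo = 1.642 g.
At 75.0 % efficiency, m_actual = 0.750 × 1.642 = 1.23 g.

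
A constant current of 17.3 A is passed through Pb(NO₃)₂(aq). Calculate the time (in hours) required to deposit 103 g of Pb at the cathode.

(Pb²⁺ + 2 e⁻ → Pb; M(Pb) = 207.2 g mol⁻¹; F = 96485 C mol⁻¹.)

n(Pb) = m/M = 103 / 207.2 = 0.4971 mol.
Each Pb atom requires 2 electrons, so n(e⁻) = 2 × 0.4971 = 0.9942 mol.
Q = n(e⁻)·F = 0.9942 × 96485 = 95930 C.
t = Q/I = 95930 / 17.30 A = 5545 s = 1.54 h.

1.54 h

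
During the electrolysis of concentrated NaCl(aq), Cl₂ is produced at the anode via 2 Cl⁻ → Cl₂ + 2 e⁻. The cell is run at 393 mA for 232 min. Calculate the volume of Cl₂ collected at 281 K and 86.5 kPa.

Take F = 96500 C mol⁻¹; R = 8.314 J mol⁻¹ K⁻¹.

Q = I·t = 0.3930 A × 13920 s = 5471 C.
n(e⁻) = Q/F = 5471 / 96500 = 0.05669 mol.
2 electrons are transferred per Cl₂ molecule, so n(Cl₂) = 0.05669 / 2 = 0.02834 mol.
V = nRT/P = (0.02834 × 8.314 × 281) / (86.5 × 10³ Pa) = 7.66 × 10⁻⁴ m³ = 0.766 L.

0.766 L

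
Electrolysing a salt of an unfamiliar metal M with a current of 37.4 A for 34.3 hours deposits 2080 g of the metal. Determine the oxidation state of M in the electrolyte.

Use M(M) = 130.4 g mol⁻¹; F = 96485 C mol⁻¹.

Q = I·t = 37.40 A × 123480 s = 4618000 C, so n(e⁻) = 4618000/96485 = 47.86 mol.
n(M) deposited = 2080 / 130.4 = 15.95 mol.
Electrons per atom = n(e⁻)/n(M) = 47.86 / 15.95 = 3.00 ≈ 3, so the ion is M³⁺.

+3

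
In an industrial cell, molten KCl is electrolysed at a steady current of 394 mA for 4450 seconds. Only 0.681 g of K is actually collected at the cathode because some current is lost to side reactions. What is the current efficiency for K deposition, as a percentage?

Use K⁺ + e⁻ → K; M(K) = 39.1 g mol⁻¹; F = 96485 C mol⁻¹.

95.8 %

Q = I·t = 0.3940 × 4450.0 = 1753 C; n(e⁻) = 1753/96485 = 0.01817 mol.
Theoretical n(K) = n(e⁻)/1 = 0.01817 mol, i.e. m_theo = 0.01817 × 39.1 = 0.7105 g.
Efficiency = m_actual / m_theo = 0.681 / 0.7105 = 95.8 %.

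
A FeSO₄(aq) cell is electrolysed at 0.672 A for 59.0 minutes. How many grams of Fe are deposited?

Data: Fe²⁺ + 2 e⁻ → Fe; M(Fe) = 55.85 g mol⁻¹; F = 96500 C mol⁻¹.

0.688 g

Q = I·t = 0.6720 A × 3540.0 s = 2379 C.
n(e⁻) = Q/F = 2379 / 96500 = 0.02465 mol.
Fe²⁺ + 2 e⁻ → Fe, so n(Fe) = n(e⁻)/2 = 0.01233 mol.
m = n·M = 0.01233 × 55.85 = 0.688 g.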